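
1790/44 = 40 + 15/22 = 40.68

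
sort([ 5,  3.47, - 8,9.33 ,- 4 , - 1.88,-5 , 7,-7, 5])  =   [ - 8, - 7, - 5, - 4, - 1.88,3.47,5, 5 , 7, 9.33 ]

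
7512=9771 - 2259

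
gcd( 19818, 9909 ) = 9909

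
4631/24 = 192 + 23/24=192.96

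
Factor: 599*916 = 2^2*229^1*599^1 = 548684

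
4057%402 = 37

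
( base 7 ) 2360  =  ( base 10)875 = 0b1101101011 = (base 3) 1012102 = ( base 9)1172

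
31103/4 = 7775 + 3/4=7775.75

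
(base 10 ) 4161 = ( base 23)7JL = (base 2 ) 1000001000001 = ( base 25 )6GB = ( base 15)1376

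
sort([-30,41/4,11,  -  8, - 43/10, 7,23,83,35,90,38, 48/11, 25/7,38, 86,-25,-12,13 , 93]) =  [  -  30,-25, - 12,  -  8, - 43/10, 25/7,48/11,7 , 41/4 , 11,13, 23,35,38,38,83,86, 90, 93]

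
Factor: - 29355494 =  - 2^1 * 7^1*19^1*110359^1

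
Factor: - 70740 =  - 2^2*3^3*5^1*131^1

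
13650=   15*910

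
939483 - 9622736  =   -8683253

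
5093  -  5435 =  - 342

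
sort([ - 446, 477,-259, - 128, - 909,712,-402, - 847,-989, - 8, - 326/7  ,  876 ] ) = [-989,-909 ,-847,- 446, - 402,-259, - 128, - 326/7,  -  8,477,712,876]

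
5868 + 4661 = 10529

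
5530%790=0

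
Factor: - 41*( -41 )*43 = 41^2*43^1 = 72283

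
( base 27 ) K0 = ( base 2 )1000011100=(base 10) 540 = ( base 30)i0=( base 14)2a8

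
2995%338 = 291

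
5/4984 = 5/4984 = 0.00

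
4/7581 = 4/7581 = 0.00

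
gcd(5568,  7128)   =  24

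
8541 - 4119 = 4422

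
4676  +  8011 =12687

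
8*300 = 2400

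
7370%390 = 350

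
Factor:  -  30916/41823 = -2^2*3^ (- 3 )*59^1*131^1*1549^( - 1 )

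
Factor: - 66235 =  - 5^1*13^1*1019^1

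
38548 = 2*19274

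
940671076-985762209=- 45091133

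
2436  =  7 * 348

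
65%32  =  1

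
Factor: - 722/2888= -2^( - 2)  =  - 1/4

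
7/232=7/232 = 0.03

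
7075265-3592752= 3482513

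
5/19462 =5/19462 =0.00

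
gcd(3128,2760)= 184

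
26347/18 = 26347/18 = 1463.72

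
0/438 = 0 = 0.00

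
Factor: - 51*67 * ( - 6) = 2^1*3^2*17^1*67^1  =  20502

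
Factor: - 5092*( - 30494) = 155275448 = 2^3*19^1*67^1*79^1 * 193^1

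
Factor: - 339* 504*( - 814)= 139076784= 2^4*3^3 * 7^1*11^1*37^1*113^1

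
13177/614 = 13177/614= 21.46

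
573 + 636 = 1209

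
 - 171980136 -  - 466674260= 294694124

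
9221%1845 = 1841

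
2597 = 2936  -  339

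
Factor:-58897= - 58897^1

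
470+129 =599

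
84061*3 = 252183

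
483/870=161/290= 0.56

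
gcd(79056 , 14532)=12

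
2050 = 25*82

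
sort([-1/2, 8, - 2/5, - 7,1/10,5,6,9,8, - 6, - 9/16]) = [ - 7, - 6, - 9/16, - 1/2, - 2/5, 1/10 , 5, 6,8, 8, 9 ] 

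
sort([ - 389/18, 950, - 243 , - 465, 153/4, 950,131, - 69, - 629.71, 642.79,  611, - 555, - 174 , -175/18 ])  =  [ - 629.71, - 555,  -  465,-243, - 174 , - 69, - 389/18, - 175/18,153/4,  131, 611, 642.79, 950, 950]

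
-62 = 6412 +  - 6474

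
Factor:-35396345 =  - 5^1 * 79^1*89611^1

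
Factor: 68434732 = 2^2 * 19^1*31^2*937^1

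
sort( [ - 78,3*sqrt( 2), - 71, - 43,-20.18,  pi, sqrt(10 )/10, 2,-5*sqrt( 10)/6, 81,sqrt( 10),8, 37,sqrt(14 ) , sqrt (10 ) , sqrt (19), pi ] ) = [ - 78, - 71,  -  43,- 20.18, - 5*sqrt( 10 ) /6, sqrt(10 ) /10, 2 , pi,  pi, sqrt( 10), sqrt( 10 ), sqrt (14 ), 3*sqrt( 2), sqrt(19 ), 8,  37,81 ] 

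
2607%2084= 523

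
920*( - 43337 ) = -39870040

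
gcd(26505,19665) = 855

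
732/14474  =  366/7237 = 0.05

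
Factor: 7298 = 2^1 * 41^1*89^1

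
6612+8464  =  15076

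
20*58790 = 1175800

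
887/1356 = 887/1356 = 0.65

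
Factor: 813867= 3^1*271289^1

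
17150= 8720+8430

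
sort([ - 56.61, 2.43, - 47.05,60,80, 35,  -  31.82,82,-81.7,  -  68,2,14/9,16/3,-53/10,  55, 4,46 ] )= [ - 81.7, - 68, - 56.61,-47.05,-31.82, -53/10, 14/9, 2,2.43,4,16/3 , 35,46,  55,60, 80,82]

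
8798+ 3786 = 12584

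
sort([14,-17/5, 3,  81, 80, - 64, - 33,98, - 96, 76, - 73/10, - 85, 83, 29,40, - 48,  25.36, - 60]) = [-96, - 85,- 64, - 60 , - 48, - 33, - 73/10, - 17/5,3,14, 25.36, 29 , 40, 76, 80, 81, 83, 98]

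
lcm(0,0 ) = 0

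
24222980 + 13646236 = 37869216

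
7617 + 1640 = 9257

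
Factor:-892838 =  - 2^1 * 53^1*8423^1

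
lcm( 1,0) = 0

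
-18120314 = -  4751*3814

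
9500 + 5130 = 14630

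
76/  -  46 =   -  2 + 8/23 = - 1.65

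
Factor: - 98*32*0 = 0 = 0^1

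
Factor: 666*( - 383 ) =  - 255078 =-  2^1*3^2*37^1 * 383^1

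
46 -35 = 11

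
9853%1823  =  738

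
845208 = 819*1032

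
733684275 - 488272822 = 245411453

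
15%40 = 15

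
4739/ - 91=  - 677/13= - 52.08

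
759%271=217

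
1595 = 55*29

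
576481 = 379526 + 196955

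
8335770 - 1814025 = 6521745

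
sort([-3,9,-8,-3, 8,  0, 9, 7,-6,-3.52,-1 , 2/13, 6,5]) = [-8, - 6,-3.52,- 3,-3, -1,0, 2/13 , 5, 6, 7,8,  9,9]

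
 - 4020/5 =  - 804  =  - 804.00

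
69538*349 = 24268762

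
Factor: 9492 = 2^2*3^1*7^1 *113^1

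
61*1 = 61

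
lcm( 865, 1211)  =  6055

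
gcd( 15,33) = 3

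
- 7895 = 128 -8023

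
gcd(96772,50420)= 4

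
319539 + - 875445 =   -  555906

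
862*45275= 39027050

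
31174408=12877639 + 18296769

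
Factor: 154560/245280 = 46/73 = 2^1 *23^1 * 73^( - 1)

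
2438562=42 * 58061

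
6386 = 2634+3752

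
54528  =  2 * 27264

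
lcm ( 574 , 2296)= 2296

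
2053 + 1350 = 3403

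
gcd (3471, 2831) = 1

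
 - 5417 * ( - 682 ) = 3694394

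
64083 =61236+2847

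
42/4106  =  21/2053 = 0.01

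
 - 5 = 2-7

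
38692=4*9673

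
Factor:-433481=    - 23^1*47^1*401^1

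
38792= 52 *746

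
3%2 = 1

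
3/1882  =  3/1882 = 0.00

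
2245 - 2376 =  - 131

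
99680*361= 35984480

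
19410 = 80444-61034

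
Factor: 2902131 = 3^2 * 322459^1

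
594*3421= 2032074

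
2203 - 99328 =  - 97125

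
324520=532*610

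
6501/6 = 2167/2= 1083.50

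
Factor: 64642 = 2^1*32321^1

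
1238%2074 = 1238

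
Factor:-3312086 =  - 2^1 *1656043^1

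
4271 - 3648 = 623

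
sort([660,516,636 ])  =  [ 516,636,660 ] 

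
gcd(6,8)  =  2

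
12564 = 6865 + 5699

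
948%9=3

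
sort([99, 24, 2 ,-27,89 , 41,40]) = [ - 27 , 2,24,40,41,89,99]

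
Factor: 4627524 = 2^2*3^1*11^2*3187^1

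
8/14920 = 1/1865 = 0.00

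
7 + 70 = 77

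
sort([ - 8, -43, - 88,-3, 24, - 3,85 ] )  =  [ - 88, -43, - 8,-3, - 3,24  ,  85] 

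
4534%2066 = 402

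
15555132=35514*438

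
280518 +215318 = 495836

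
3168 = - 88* ( - 36)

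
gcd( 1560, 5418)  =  6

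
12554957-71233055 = -58678098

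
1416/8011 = 1416/8011 = 0.18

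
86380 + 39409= 125789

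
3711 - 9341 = - 5630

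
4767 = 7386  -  2619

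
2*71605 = 143210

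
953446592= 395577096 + 557869496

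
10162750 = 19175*530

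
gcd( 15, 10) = 5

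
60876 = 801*76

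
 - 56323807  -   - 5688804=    - 50635003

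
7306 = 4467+2839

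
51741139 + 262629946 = 314371085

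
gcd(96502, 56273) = 7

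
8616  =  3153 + 5463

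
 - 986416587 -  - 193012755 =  - 793403832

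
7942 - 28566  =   - 20624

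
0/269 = 0=0.00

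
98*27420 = 2687160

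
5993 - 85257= -79264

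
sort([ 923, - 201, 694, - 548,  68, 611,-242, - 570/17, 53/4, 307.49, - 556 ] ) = [ - 556,-548,  -  242,  -  201, - 570/17, 53/4,68,  307.49, 611, 694, 923]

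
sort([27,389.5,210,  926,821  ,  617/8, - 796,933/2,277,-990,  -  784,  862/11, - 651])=[ -990, - 796, - 784,-651, 27, 617/8,862/11, 210, 277,389.5  ,  933/2, 821, 926]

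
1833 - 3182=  - 1349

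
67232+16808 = 84040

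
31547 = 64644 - 33097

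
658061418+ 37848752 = 695910170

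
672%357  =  315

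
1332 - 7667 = - 6335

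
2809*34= 95506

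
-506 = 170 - 676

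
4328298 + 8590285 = 12918583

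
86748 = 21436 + 65312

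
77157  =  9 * 8573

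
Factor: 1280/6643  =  2^8 *5^1*7^( - 1)*13^( - 1)*73^( - 1 ) 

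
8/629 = 8/629=0.01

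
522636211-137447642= 385188569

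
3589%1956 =1633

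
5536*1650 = 9134400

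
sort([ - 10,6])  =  [  -  10,6]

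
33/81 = 11/27=0.41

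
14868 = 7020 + 7848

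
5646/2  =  2823 =2823.00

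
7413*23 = 170499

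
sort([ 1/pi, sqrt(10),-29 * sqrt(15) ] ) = [ - 29*sqrt( 15 ), 1/pi,  sqrt (10) ] 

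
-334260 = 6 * (-55710)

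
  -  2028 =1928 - 3956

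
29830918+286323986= 316154904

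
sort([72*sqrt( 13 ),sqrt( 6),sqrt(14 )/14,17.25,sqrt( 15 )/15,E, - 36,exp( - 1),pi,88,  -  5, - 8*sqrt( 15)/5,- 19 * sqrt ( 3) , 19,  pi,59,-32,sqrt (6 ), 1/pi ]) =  [ - 36,  -  19*sqrt(3), - 32, - 8*sqrt(15 )/5, - 5, sqrt (15 )/15,sqrt( 14)/14,1/pi,exp( - 1 ),sqrt (6), sqrt (6 ), E,  pi,  pi,  17.25, 19, 59,88,72 * sqrt(13 ) ] 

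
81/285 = 27/95 = 0.28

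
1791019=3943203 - 2152184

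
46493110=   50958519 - 4465409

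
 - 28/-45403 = 28/45403 = 0.00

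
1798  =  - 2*( -899 )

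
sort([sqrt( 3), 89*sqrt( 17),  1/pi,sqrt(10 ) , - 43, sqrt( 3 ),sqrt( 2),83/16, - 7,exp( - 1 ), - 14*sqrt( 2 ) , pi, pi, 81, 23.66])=[-43,  -  14*sqrt ( 2 ),  -  7,  1/pi , exp( - 1),  sqrt( 2),sqrt(3 ),sqrt( 3 ),pi, pi,sqrt( 10 ), 83/16 , 23.66, 81,89*sqrt( 17)] 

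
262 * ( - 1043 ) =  - 273266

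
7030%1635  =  490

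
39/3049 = 39/3049=0.01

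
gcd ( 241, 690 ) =1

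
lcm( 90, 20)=180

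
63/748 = 63/748 = 0.08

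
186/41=4 + 22/41 = 4.54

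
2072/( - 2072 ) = - 1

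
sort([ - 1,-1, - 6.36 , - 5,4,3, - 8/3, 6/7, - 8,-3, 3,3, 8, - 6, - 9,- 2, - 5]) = [-9, - 8, -6.36, - 6, - 5,-5, - 3, - 8/3, - 2, - 1, - 1,  6/7,3, 3,3,4,8]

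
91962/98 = 45981/49 = 938.39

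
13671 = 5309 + 8362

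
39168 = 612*64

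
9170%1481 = 284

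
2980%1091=798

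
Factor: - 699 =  - 3^1 * 233^1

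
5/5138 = 5/5138 = 0.00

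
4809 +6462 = 11271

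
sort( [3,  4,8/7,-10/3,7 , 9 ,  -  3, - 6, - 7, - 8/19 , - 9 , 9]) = [ - 9,-7,-6,-10/3,  -  3, - 8/19 , 8/7 , 3, 4,7, 9, 9 ] 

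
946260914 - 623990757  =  322270157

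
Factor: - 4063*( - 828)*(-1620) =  - 5449945680 =- 2^4*3^6 *5^1*17^1*23^1*239^1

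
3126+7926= 11052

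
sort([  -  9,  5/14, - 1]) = [ - 9, - 1, 5/14]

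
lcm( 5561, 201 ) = 16683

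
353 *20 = 7060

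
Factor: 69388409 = 69388409^1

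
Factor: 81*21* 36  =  2^2*3^7*7^1= 61236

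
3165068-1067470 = 2097598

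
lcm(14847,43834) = 920514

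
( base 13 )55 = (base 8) 106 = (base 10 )70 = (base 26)2I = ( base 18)3G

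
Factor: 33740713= 19^1*157^1*11311^1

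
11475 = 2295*5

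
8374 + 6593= 14967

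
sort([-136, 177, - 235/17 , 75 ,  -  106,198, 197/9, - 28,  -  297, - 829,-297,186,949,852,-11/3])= [  -  829,-297,-297,-136, - 106,-28, - 235/17,- 11/3, 197/9,75,177, 186,198 , 852,949 ] 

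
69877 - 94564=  - 24687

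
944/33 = 944/33 = 28.61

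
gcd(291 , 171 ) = 3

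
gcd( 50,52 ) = 2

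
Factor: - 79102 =  -  2^1 * 39551^1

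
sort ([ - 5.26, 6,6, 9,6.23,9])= [ -5.26,6 , 6,  6.23, 9,9]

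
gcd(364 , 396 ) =4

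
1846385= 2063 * 895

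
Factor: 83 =83^1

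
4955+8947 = 13902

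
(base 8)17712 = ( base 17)1b2c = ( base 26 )c10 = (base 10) 8138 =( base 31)8EG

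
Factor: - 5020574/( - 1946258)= 13^1*31^1*6229^1*973129^( - 1)  =  2510287/973129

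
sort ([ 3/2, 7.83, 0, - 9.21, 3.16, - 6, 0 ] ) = [  -  9.21, - 6,0, 0, 3/2, 3.16,7.83] 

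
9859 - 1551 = 8308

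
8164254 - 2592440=5571814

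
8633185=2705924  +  5927261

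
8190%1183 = 1092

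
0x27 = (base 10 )39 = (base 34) 15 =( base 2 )100111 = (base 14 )2B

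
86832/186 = 466 + 26/31 = 466.84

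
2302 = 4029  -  1727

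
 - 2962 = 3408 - 6370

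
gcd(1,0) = 1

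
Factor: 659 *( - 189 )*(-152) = 2^3 * 3^3*7^1 * 19^1*659^1 =18931752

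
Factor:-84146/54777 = -2^1*3^( - 1)*19^( - 1)*31^( - 2)*42073^1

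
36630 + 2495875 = 2532505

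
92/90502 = 46/45251= 0.00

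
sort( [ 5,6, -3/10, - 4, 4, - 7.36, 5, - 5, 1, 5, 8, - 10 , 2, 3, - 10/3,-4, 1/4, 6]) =[ - 10, - 7.36,-5, - 4, - 4, - 10/3,-3/10,  1/4,  1, 2, 3, 4 , 5, 5, 5,6,6,  8]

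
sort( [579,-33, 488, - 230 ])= [ - 230, - 33, 488, 579 ]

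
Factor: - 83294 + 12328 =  - 70966 = - 2^1 * 7^1*37^1*137^1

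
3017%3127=3017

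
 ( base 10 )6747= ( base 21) f66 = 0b1101001011011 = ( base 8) 15133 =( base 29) 80j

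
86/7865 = 86/7865 = 0.01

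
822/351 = 274/117 =2.34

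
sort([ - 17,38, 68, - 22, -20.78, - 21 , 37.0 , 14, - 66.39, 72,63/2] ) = [-66.39, - 22, - 21,  -  20.78, - 17,14, 63/2,37.0, 38, 68,72 ]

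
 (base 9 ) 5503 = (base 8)7725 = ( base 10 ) 4053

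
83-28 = 55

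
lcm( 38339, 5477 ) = 38339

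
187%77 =33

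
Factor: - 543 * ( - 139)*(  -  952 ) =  - 71854104= -  2^3* 3^1* 7^1*17^1 * 139^1*181^1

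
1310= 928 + 382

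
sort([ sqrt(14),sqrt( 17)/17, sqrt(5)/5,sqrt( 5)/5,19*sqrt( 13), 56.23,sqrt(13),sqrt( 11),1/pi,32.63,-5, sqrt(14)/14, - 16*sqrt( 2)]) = [ -16 * sqrt( 2),-5,sqrt( 17)/17, sqrt(14)/14, 1/pi,sqrt(5)/5,sqrt( 5)/5 , sqrt ( 11),sqrt( 13 ), sqrt(14),  32.63, 56.23, 19*sqrt(13 )]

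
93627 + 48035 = 141662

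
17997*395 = 7108815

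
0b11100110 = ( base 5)1410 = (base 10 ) 230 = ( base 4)3212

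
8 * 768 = 6144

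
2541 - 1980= 561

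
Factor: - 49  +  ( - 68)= - 117=- 3^2*13^1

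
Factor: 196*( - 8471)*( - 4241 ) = 7041400156 = 2^2* 7^2*43^1*197^1*4241^1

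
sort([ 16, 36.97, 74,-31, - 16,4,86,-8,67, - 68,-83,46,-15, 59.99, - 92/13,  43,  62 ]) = [-83, - 68, - 31,-16,  -  15 , - 8, - 92/13,4,  16 , 36.97,  43, 46, 59.99,62,67,74, 86] 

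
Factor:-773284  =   - 2^2*97^1*1993^1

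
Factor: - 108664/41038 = -188/71 = - 2^2*47^1*71^ (-1 ) 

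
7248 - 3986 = 3262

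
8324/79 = 105 + 29/79 = 105.37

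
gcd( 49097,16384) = 1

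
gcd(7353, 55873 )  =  1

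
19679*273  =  5372367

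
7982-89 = 7893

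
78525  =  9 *8725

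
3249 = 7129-3880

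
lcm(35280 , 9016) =811440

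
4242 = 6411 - 2169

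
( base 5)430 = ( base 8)163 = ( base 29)3S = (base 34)3D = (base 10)115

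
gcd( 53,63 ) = 1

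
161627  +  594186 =755813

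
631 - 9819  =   - 9188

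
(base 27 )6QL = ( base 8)11751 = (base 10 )5097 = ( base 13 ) 2421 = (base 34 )4dv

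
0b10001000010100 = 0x2214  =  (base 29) AAO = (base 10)8724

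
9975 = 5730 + 4245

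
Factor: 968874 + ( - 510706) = 2^3*57271^1 = 458168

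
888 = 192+696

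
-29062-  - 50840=21778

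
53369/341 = 53369/341=156.51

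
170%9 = 8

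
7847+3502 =11349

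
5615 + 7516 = 13131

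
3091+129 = 3220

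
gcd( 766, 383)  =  383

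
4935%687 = 126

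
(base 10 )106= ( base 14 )78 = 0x6a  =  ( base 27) 3P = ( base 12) 8a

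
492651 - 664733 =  - 172082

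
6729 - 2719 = 4010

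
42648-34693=7955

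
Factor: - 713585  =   - 5^1 * 43^1*3319^1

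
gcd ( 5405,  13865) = 235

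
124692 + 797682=922374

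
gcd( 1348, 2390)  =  2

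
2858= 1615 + 1243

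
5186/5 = 5186/5 = 1037.20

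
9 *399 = 3591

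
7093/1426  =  4 + 1389/1426= 4.97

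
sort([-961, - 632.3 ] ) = [ - 961,- 632.3 ] 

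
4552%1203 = 943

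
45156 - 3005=42151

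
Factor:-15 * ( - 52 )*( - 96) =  - 74880 = - 2^7 *3^2 * 5^1 * 13^1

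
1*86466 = 86466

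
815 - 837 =  -  22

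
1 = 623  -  622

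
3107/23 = 135 + 2/23 = 135.09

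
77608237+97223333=174831570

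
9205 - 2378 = 6827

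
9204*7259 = 66811836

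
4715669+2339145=7054814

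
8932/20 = 2233/5 = 446.60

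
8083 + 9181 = 17264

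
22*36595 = 805090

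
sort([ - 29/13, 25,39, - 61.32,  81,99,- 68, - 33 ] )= [  -  68, - 61.32, - 33, - 29/13,25,39,  81,99]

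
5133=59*87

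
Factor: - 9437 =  -9437^1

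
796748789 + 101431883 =898180672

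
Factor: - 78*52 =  - 4056 = - 2^3*3^1*13^2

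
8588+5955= 14543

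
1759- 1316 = 443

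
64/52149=64/52149 = 0.00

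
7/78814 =7/78814 =0.00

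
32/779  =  32/779 = 0.04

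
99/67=1 + 32/67 = 1.48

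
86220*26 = 2241720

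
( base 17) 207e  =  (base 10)9959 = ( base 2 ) 10011011100111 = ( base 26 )EJ1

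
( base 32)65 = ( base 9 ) 238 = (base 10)197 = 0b11000101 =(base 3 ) 21022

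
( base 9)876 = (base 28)ph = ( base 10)717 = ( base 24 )15l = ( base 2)1011001101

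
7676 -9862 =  - 2186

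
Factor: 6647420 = 2^2*5^1*13^1*37^1*691^1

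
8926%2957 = 55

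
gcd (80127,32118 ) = 3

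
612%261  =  90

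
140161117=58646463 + 81514654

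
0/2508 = 0=0.00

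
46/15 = 46/15 = 3.07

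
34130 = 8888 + 25242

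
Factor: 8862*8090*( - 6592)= -2^8*3^1*5^1 * 7^1*103^1*211^1*809^1 = - 472604079360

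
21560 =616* 35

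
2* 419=838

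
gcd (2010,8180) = 10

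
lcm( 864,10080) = 30240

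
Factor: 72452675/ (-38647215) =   -  3^ (-2 )*5^1*41^ ( - 1 )*89^1*20947^( - 1 )*32563^1 = - 14490535/7729443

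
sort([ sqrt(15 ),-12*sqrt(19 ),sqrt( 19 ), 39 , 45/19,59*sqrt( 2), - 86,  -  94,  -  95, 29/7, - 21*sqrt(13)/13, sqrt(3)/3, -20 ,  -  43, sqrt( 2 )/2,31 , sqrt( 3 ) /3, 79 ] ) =[ - 95, - 94,- 86,-12*sqrt(19), - 43, - 20,  -  21*sqrt(13)/13,sqrt(3)/3, sqrt(3)/3,sqrt(2)/2, 45/19, sqrt(15), 29/7, sqrt(19), 31,39 , 79,59 * sqrt( 2) ]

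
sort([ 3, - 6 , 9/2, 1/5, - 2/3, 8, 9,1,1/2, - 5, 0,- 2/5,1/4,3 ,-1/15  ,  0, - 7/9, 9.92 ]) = [ - 6,- 5,- 7/9, - 2/3, - 2/5,  -  1/15, 0,0, 1/5, 1/4, 1/2, 1, 3, 3, 9/2, 8 , 9  ,  9.92]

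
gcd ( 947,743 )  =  1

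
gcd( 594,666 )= 18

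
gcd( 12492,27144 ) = 36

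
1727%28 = 19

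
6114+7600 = 13714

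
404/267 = 404/267 = 1.51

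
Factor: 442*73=32266= 2^1*13^1*17^1*73^1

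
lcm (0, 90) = 0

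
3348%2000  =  1348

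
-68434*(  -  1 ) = 68434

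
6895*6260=43162700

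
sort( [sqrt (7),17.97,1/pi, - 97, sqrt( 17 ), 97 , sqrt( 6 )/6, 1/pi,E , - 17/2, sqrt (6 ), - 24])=[-97, - 24 , - 17/2, 1/pi,1/pi,sqrt(6) /6 , sqrt(6 ),sqrt(7 ), E  ,  sqrt(17 ),17.97 , 97] 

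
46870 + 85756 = 132626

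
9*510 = 4590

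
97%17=12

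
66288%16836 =15780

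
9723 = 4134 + 5589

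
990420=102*9710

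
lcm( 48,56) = 336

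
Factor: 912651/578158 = 2^(- 1 )*3^1 * 7^( - 1 ) * 61^( - 1 ) *677^( - 1 )*304217^1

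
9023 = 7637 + 1386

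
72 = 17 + 55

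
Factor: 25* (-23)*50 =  - 28750 = - 2^1*5^4*23^1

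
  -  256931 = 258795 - 515726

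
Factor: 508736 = 2^6* 7949^1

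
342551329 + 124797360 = 467348689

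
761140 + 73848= 834988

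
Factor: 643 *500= 2^2 *5^3* 643^1 = 321500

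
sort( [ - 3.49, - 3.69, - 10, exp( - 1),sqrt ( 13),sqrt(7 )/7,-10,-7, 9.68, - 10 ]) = [ -10, - 10, - 10, - 7, - 3.69, - 3.49,exp(-1),sqrt( 7 ) /7, sqrt( 13), 9.68]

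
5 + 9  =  14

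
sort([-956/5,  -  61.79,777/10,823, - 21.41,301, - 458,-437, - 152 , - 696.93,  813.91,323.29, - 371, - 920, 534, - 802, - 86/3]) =[ - 920, - 802,- 696.93, - 458, - 437,  -  371, - 956/5, - 152, - 61.79, - 86/3, - 21.41, 777/10,301, 323.29, 534 , 813.91, 823]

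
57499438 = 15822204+41677234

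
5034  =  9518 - 4484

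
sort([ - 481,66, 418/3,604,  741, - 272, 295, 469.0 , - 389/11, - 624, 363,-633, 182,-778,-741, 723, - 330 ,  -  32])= [ - 778, - 741, - 633, - 624, - 481, - 330, - 272, - 389/11, - 32,66, 418/3, 182, 295,363, 469.0,604,723, 741 ] 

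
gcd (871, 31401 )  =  1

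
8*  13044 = 104352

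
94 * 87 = 8178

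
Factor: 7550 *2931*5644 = 2^3*3^1*5^2*17^1 *83^1*151^1*977^1 = 124896358200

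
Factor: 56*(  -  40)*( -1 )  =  2^6 * 5^1*7^1 = 2240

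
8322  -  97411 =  - 89089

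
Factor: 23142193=23142193^1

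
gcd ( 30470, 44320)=2770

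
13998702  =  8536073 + 5462629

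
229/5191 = 229/5191 = 0.04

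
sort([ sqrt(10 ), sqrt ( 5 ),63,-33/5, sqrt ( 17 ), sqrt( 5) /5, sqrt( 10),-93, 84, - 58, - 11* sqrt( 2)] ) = [-93, - 58,-11*sqrt(2 ), - 33/5,sqrt( 5 )/5 , sqrt(5), sqrt( 10 ),  sqrt(10) , sqrt(17 ), 63,84 ]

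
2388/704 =3 + 69/176 = 3.39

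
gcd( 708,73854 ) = 6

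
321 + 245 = 566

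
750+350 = 1100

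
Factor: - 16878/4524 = - 2^( - 1)*13^( - 1)*97^1 = - 97/26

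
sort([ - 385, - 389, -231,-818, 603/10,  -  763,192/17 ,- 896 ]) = [ - 896, - 818, - 763,  -  389, - 385, - 231 , 192/17, 603/10]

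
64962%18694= 8880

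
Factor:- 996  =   - 2^2*3^1*83^1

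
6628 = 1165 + 5463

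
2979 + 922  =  3901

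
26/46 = 13/23 =0.57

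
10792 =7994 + 2798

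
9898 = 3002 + 6896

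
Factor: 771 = 3^1 * 257^1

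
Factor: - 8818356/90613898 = - 4409178/45306949 = - 2^1*3^1 * 19^1*331^( - 1)*38677^1*136879^ ( - 1)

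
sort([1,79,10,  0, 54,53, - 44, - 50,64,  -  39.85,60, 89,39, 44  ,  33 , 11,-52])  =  [-52, - 50, - 44, - 39.85,0,1,10, 11 , 33, 39,  44,53,54,60,64,79,89 ]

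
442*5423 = 2396966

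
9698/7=1385 + 3/7 = 1385.43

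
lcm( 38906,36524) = 1789676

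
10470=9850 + 620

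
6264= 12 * 522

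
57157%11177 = 1272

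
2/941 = 2/941 = 0.00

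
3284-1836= 1448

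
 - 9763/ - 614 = 15 + 553/614 = 15.90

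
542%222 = 98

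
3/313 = 3/313 =0.01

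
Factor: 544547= 61^1*79^1*113^1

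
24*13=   312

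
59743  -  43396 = 16347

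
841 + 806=1647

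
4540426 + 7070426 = 11610852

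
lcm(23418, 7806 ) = 23418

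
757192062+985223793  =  1742415855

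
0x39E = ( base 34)r8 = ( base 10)926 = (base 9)1238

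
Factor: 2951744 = 2^6 * 17^1 *2713^1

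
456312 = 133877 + 322435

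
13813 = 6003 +7810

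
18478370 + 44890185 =63368555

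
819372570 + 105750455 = 925123025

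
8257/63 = 8257/63 = 131.06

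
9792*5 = 48960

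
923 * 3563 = 3288649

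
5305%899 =810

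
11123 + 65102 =76225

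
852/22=426/11 = 38.73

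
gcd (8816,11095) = 1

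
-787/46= -787/46 = - 17.11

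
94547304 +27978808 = 122526112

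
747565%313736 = 120093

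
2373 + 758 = 3131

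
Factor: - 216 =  - 2^3*3^3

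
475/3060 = 95/612 = 0.16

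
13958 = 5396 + 8562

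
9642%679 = 136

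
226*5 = 1130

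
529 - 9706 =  - 9177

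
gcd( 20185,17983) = 367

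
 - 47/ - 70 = 47/70 = 0.67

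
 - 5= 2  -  7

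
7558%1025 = 383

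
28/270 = 14/135= 0.10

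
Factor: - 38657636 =-2^2*191^1 * 50599^1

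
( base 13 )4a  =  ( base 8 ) 76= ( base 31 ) 20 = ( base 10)62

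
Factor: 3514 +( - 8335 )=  - 3^1 * 1607^1 = - 4821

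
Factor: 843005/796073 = 5^1*281^(-1)*2833^(- 1) * 168601^1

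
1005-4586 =-3581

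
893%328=237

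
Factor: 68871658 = 2^1*17^1*2025637^1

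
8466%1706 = 1642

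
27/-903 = -9/301 = - 0.03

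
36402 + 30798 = 67200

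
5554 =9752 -4198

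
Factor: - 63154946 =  - 2^1*31577473^1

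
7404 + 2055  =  9459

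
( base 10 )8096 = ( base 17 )1B04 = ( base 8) 17640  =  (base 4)1332200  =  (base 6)101252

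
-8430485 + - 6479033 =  - 14909518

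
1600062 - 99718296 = - 98118234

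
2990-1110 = 1880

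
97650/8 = 48825/4 = 12206.25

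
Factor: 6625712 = 2^4*414107^1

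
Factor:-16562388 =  - 2^2*3^1 * 1380199^1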